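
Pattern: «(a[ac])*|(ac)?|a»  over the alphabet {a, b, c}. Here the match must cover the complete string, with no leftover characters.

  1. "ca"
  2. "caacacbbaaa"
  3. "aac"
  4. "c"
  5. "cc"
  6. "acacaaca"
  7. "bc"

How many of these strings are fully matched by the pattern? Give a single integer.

1 → no match
2 → no match
3 → no match
4 → no match
5 → no match
6 → no match
7 → no match
Total matched: 0

0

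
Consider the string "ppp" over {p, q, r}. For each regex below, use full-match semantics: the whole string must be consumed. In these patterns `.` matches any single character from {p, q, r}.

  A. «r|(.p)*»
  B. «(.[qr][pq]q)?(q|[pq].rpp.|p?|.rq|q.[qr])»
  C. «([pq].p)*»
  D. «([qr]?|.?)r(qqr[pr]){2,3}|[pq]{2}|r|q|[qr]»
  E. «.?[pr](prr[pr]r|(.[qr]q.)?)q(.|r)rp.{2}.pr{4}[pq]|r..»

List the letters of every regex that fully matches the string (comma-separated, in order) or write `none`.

A → no match
B → no match
C → match
D → no match
E → no match

C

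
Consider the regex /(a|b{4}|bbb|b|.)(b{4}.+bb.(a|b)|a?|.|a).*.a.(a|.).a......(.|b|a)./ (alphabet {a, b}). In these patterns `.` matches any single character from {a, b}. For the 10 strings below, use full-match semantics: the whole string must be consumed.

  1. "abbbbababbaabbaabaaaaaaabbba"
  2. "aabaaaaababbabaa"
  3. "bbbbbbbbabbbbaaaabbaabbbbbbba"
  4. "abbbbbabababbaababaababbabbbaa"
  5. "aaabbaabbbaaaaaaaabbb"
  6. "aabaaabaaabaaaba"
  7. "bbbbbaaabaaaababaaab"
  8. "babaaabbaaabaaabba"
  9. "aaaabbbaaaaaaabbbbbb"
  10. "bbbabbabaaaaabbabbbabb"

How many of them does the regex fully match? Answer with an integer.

7

1 → match
2 → match
3 → match
4 → no match
5 → no match
6 → match
7 → match
8 → match
9 → match
10 → no match
Total matched: 7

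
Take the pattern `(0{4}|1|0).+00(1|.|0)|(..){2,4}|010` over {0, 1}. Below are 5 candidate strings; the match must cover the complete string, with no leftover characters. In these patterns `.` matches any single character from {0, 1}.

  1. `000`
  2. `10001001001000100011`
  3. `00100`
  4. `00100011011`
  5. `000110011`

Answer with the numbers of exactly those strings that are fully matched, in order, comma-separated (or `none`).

1. `000` → no match
2 → no match
3. `00100` → no match
4. `00100011011` → no match
5. `000110011` → no match

none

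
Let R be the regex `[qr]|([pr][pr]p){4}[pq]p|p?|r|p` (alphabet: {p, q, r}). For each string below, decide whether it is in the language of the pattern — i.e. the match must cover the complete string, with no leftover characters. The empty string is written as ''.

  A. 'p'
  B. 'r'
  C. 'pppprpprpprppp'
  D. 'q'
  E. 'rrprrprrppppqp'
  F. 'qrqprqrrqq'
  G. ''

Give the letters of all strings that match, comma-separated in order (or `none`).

A. 'p' → match
B. 'r' → match
C → match
D. 'q' → match
E → match
F. 'qrqprqrrqq' → no match
G. '' → match

A, B, C, D, E, G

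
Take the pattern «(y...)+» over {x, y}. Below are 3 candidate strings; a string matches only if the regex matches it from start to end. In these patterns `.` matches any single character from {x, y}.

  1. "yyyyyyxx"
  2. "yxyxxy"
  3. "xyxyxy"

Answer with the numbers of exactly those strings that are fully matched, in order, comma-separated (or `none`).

1

1 → match
2 → no match
3 → no match — must start with "y"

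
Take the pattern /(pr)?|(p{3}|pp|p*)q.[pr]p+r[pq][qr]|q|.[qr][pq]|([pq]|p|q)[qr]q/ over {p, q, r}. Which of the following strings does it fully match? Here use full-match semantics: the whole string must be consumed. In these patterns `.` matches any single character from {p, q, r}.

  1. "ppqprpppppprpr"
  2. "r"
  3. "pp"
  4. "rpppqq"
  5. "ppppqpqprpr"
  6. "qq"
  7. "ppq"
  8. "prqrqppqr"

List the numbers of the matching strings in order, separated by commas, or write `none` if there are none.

1 → match
2 → no match
3 → no match
4 → no match
5 → no match
6 → no match
7 → no match
8 → no match

1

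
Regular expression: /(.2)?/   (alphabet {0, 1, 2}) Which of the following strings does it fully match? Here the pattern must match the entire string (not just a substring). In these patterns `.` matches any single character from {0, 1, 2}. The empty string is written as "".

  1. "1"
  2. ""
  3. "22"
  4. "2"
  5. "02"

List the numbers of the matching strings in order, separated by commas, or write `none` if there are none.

1. "1" → no match
2. "" → match
3. "22" → match
4. "2" → no match
5. "02" → match

2, 3, 5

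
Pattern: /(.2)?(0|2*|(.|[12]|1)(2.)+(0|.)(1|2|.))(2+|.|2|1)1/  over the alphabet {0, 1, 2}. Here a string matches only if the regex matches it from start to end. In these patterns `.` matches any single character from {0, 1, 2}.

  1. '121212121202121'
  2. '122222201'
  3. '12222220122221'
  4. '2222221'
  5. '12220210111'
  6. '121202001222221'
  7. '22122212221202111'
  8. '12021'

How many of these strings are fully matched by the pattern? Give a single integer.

8

1 → match
2 → match
3 → match
4 → match
5 → match
6 → match
7 → match
8 → match
Total matched: 8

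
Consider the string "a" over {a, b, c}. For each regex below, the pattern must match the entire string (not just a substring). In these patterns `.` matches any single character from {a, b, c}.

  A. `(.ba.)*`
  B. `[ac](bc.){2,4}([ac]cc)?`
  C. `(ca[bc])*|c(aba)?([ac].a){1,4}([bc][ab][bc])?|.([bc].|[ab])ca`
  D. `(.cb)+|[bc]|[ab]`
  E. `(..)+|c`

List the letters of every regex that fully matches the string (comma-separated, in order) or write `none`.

A → no match
B → no match
C → no match
D → match
E → no match

D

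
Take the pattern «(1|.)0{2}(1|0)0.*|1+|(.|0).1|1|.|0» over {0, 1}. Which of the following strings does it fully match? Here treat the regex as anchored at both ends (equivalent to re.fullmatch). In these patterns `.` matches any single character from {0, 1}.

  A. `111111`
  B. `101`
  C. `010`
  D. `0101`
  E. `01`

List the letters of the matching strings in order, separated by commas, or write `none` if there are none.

A, B

A. `111111` → match
B. `101` → match
C. `010` → no match
D. `0101` → no match
E. `01` → no match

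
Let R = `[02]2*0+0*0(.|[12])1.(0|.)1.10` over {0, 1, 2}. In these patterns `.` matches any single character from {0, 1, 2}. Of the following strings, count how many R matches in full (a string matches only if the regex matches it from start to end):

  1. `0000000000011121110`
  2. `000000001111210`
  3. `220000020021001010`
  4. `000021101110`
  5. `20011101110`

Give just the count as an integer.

1 → match
2 → match
3 → no match
4 → match
5 → match
Total matched: 4

4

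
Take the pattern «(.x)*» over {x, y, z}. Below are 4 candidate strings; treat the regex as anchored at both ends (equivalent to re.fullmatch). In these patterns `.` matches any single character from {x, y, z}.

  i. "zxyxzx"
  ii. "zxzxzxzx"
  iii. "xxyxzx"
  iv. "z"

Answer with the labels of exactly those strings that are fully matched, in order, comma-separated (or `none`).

i, ii, iii

i → match
ii → match
iii → match
iv → no match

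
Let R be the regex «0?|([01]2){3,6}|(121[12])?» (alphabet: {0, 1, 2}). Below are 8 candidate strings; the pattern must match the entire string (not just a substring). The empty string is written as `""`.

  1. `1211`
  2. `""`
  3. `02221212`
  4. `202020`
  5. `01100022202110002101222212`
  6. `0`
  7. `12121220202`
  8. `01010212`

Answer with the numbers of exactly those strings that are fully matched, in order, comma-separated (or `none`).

1 → match
2 → match
3 → no match
4 → no match
5 → no match
6 → match
7 → no match
8 → no match

1, 2, 6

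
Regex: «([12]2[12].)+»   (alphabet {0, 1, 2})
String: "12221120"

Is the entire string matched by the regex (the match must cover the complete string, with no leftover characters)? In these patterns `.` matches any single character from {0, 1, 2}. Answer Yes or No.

No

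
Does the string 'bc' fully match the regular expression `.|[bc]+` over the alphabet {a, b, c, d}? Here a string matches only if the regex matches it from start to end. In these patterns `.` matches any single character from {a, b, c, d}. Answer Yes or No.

Yes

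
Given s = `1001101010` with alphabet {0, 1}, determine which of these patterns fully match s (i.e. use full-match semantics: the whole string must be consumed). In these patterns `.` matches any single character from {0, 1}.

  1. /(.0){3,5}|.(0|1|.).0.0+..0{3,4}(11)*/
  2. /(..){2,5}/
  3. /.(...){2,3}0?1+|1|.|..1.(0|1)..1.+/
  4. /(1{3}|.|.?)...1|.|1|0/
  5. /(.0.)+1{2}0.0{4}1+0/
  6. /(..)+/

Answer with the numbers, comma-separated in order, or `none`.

2, 6

1 → no match
2 → match
3 → no match
4 → no match
5 → no match
6 → match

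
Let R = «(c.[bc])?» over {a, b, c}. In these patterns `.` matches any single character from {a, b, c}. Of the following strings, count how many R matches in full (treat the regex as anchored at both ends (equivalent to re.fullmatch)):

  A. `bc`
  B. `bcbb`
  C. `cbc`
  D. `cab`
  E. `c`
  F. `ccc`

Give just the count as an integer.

3

A → no match
B → no match
C → match
D → match
E → no match
F → match
Total matched: 3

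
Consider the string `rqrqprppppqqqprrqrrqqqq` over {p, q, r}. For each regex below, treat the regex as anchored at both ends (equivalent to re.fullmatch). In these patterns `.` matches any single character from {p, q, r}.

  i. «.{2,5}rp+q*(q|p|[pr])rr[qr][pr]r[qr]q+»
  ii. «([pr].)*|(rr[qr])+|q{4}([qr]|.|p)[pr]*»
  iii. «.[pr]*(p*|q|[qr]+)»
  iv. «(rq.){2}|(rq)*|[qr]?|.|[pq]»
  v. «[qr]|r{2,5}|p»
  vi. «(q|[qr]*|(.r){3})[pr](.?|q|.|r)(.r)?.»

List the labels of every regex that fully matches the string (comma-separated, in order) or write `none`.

i

i → match
ii → no match
iii → no match
iv → no match
v → no match
vi → no match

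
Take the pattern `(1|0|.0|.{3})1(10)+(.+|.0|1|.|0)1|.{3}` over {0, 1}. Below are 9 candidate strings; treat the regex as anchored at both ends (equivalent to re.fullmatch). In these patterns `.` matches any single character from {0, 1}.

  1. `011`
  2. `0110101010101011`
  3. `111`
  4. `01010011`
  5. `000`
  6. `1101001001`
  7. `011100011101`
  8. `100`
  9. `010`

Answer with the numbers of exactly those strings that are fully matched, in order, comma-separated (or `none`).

1, 2, 3, 5, 8, 9

1 → match
2 → match
3 → match
4 → no match
5 → match
6 → no match
7 → no match
8 → match
9 → match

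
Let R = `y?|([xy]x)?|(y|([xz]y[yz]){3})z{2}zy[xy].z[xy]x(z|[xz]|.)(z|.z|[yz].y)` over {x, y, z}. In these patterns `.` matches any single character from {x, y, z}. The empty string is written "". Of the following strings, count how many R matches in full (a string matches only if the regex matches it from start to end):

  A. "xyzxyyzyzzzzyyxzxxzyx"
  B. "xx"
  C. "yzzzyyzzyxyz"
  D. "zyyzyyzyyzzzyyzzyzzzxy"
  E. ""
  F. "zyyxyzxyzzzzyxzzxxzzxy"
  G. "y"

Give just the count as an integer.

A → no match
B. "xx" → match
C. "yzzzyyzzyxyz" → match
D → no match
E. "" → match
F → match
G. "y" → match
Total matched: 5

5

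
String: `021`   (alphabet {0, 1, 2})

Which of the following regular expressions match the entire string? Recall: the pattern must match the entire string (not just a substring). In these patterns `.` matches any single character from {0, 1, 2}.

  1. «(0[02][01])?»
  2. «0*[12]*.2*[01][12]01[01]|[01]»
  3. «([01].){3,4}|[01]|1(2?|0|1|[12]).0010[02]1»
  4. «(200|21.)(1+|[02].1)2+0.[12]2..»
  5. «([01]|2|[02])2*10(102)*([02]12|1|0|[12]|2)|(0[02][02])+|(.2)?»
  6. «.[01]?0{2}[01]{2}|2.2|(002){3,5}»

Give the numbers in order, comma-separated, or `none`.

1 → match
2 → no match
3 → no match
4 → no match
5 → no match
6 → no match

1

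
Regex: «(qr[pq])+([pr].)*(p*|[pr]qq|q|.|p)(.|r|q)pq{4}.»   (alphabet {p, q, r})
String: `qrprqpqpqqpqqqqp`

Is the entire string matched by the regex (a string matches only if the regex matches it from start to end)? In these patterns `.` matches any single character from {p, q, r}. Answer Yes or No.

Yes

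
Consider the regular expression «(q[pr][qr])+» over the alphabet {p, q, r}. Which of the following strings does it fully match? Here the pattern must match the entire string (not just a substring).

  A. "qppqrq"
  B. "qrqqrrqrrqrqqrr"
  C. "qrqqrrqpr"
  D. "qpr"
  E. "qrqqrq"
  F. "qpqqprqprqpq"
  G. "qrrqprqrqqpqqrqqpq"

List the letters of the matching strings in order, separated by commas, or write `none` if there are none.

B, C, D, E, F, G

A → no match
B → match
C → match
D → match
E → match
F → match
G → match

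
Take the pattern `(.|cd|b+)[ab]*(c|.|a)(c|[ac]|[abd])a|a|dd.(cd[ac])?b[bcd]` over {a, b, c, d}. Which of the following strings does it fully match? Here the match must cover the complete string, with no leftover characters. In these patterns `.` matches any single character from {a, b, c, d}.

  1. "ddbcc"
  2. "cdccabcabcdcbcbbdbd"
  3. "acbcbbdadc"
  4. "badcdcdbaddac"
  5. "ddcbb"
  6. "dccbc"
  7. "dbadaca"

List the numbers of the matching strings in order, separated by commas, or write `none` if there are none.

1. "ddbcc" → no match
2 → no match
3. "acbcbbdadc" → no match
4 → no match
5. "ddcbb" → match
6. "dccbc" → no match
7. "dbadaca" → no match

5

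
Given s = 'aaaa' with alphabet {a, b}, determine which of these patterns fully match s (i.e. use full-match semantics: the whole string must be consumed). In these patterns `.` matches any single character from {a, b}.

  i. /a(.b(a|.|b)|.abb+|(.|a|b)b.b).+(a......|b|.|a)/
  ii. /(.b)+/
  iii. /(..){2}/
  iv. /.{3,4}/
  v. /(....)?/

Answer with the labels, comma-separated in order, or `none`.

i → no match
ii → no match — must end with 'b'
iii → match
iv → match
v → match

iii, iv, v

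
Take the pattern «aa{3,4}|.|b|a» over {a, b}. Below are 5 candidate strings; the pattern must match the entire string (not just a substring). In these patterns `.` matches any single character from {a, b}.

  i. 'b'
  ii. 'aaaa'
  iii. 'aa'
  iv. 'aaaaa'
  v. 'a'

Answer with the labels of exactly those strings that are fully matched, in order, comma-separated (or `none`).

i, ii, iv, v

i. 'b' → match
ii. 'aaaa' → match
iii. 'aa' → no match
iv. 'aaaaa' → match
v. 'a' → match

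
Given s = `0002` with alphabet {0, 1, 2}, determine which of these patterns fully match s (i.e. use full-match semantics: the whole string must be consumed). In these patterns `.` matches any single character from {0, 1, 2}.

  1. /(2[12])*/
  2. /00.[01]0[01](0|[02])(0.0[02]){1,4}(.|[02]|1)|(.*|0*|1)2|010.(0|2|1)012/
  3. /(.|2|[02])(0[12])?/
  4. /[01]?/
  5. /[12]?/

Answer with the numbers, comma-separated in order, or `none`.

2

1 → no match
2 → match
3 → no match
4 → no match
5 → no match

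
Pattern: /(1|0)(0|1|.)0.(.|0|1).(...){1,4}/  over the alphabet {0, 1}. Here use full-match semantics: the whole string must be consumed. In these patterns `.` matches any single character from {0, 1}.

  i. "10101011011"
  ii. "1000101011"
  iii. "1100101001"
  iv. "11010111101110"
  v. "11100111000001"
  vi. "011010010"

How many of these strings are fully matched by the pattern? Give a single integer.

i → no match
ii → no match
iii → no match
iv → no match
v → no match
vi → no match
Total matched: 0

0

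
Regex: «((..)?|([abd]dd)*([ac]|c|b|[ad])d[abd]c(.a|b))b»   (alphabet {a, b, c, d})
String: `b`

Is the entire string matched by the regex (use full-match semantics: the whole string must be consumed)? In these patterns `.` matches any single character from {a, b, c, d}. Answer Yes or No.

Yes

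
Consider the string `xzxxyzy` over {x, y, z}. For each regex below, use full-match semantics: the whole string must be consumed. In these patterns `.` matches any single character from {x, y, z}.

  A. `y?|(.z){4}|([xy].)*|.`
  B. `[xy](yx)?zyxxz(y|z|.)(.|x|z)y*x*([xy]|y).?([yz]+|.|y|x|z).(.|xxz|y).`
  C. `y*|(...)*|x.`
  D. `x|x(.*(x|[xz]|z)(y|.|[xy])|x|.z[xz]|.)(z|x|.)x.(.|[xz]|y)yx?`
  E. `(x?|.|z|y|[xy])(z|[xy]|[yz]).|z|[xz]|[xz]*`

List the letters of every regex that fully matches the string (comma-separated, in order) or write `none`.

A → no match
B → no match
C → no match
D → match
E → no match

D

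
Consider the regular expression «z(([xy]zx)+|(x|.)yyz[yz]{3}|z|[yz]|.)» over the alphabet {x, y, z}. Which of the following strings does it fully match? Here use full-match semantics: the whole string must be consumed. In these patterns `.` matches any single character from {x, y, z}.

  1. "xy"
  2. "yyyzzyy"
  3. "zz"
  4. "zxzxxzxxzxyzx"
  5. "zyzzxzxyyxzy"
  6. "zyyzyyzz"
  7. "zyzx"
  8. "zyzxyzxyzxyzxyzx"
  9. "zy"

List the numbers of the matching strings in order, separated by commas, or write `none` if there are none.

3, 4, 7, 8, 9

1. "xy" → no match — must start with "z"
2. "yyyzzyy" → no match — must start with "z"
3. "zz" → match
4 → match
5. "zyzzxzxyyxzy" → no match
6. "zyyzyyzz" → no match
7. "zyzx" → match
8 → match
9. "zy" → match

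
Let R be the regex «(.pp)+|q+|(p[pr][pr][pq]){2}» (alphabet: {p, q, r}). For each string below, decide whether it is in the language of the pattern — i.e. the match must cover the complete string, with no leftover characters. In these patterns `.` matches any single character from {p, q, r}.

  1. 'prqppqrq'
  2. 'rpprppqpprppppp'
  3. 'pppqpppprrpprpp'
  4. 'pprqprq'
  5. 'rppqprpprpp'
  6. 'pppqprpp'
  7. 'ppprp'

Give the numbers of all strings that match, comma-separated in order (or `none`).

1 → no match
2 → match
3 → no match
4 → no match
5 → no match
6 → match
7 → no match

2, 6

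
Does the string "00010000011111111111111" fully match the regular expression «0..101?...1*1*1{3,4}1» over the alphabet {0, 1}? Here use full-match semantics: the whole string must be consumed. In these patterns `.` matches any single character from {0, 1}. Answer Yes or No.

No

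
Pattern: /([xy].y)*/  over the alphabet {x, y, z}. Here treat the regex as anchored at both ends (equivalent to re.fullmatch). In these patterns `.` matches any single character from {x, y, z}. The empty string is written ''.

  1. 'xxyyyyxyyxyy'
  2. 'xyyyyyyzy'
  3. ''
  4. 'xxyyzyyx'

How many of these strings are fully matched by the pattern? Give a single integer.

3

1 → match
2 → match
3 → match
4 → no match
Total matched: 3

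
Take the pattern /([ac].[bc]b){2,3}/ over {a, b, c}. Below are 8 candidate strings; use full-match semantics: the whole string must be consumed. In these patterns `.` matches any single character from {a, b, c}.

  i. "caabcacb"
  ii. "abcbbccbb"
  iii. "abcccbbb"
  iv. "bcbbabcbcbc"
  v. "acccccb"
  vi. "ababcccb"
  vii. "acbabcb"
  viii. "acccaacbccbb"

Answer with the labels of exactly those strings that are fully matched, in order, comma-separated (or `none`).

i → no match
ii → no match
iii → no match
iv → no match — must end with "b"
v → no match
vi → no match
vii → no match
viii → no match

none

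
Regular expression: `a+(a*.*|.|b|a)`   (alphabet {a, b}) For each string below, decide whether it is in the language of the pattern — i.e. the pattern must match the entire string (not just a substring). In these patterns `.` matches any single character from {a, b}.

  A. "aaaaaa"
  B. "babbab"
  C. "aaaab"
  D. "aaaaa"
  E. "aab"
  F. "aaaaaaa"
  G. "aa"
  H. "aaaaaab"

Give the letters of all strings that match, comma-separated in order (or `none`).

A, C, D, E, F, G, H

A. "aaaaaa" → match
B. "babbab" → no match — must start with "a"
C. "aaaab" → match
D. "aaaaa" → match
E. "aab" → match
F. "aaaaaaa" → match
G. "aa" → match
H. "aaaaaab" → match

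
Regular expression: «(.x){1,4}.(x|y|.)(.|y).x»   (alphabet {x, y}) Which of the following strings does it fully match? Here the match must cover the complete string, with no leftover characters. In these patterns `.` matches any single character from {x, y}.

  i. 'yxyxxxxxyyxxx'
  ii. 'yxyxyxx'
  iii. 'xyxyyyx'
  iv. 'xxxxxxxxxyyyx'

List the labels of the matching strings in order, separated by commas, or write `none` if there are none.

i, ii, iv

i → match
ii → match
iii → no match
iv → match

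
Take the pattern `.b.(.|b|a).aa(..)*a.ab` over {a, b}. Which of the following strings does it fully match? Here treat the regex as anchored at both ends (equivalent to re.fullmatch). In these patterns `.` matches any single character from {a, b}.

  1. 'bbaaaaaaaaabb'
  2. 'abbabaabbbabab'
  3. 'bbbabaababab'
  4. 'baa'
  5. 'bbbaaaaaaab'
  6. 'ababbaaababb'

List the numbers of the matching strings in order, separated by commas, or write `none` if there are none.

5

1 → no match — must end with 'ab'
2 → no match
3 → no match
4 → no match — must end with 'ab'
5 → match
6 → no match — must end with 'ab'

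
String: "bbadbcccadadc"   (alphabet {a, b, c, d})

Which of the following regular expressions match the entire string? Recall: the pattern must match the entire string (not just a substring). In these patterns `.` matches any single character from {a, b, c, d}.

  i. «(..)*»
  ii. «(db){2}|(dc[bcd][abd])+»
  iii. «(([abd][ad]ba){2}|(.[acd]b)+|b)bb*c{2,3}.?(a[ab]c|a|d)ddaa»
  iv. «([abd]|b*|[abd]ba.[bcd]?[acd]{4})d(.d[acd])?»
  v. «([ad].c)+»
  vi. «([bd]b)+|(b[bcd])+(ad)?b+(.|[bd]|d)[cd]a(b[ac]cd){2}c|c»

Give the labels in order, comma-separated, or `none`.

i → no match
ii → no match
iii → no match — must end with "ddaa"
iv → match
v → no match
vi → no match

iv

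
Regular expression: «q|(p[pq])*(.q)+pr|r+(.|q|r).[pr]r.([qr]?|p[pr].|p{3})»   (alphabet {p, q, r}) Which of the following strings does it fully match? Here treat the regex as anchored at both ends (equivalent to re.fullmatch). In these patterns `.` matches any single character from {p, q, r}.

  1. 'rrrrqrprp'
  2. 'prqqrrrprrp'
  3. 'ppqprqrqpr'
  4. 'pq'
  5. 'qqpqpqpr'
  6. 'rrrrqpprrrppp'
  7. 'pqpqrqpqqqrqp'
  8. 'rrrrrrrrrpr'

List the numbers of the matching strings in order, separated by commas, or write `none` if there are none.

1 → match
2 → no match
3 → no match
4 → no match
5 → match
6 → no match
7 → no match
8 → match

1, 5, 8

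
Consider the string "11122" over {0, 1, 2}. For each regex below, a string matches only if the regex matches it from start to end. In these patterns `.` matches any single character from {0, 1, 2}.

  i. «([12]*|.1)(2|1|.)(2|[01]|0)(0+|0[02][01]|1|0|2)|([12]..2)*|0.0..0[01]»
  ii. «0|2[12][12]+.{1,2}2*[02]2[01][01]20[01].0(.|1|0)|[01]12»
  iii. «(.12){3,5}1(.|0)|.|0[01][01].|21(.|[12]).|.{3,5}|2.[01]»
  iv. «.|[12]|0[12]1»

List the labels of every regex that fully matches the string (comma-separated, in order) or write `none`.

i, iii

i → match
ii → no match
iii → match
iv → no match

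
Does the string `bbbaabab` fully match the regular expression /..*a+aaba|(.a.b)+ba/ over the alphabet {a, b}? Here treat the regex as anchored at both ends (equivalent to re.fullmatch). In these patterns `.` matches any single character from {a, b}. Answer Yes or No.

No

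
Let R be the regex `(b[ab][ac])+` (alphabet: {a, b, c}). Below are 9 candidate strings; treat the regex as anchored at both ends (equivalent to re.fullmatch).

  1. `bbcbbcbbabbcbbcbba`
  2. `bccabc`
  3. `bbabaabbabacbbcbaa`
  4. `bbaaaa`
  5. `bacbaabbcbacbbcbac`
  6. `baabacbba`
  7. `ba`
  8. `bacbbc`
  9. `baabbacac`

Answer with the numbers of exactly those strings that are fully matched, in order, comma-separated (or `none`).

1 → match
2. `bccabc` → no match
3 → match
4. `bbaaaa` → no match
5 → match
6. `baabacbba` → match
7. `ba` → no match
8. `bacbbc` → match
9. `baabbacac` → no match

1, 3, 5, 6, 8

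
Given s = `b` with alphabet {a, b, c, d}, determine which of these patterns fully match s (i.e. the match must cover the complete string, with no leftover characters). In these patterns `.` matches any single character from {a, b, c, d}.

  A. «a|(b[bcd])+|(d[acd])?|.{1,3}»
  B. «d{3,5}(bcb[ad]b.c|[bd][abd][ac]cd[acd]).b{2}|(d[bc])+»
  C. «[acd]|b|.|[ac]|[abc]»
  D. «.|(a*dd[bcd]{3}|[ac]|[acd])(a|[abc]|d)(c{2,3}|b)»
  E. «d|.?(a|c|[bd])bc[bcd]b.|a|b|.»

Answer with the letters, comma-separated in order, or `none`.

A, C, D, E

A → match
B → no match — must start with `d`
C → match
D → match
E → match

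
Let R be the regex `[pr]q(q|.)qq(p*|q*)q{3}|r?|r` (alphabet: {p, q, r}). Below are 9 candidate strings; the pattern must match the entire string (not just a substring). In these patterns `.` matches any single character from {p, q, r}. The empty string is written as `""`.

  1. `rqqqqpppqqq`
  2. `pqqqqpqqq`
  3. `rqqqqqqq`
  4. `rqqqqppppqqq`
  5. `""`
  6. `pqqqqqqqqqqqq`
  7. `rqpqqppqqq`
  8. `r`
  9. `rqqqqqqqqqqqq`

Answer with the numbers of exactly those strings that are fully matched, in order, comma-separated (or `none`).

1 → match
2 → match
3 → match
4 → match
5 → match
6 → match
7 → match
8 → match
9 → match

1, 2, 3, 4, 5, 6, 7, 8, 9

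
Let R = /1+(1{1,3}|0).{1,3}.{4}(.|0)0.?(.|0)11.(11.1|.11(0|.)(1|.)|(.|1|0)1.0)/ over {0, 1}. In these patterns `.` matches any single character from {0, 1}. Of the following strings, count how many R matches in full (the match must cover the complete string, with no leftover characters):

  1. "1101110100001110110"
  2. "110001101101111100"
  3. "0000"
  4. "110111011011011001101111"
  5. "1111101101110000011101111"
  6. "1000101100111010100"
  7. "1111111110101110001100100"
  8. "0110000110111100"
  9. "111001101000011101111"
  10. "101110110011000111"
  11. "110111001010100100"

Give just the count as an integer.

1 → match
2 → no match
3 → no match — must start with "1"
4 → no match
5 → match
6 → no match
7 → match
8 → no match — must start with "1"
9 → match
10 → no match
11 → no match
Total matched: 4

4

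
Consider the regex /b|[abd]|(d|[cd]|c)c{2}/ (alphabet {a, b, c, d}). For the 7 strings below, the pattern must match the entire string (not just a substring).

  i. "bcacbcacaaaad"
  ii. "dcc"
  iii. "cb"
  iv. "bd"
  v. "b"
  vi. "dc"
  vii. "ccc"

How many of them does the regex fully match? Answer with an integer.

i → no match
ii → match
iii → no match
iv → no match
v → match
vi → no match
vii → match
Total matched: 3

3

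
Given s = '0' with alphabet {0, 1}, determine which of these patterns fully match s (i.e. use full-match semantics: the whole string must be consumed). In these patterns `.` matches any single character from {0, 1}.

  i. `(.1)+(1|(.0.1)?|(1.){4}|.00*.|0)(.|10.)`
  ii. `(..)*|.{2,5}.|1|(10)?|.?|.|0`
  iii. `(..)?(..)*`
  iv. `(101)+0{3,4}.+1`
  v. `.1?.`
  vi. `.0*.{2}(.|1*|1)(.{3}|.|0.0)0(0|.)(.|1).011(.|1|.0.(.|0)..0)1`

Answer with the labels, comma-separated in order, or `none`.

i → no match
ii → match
iii → no match
iv → no match — must start with '101'
v → no match
vi → no match — must end with '1'

ii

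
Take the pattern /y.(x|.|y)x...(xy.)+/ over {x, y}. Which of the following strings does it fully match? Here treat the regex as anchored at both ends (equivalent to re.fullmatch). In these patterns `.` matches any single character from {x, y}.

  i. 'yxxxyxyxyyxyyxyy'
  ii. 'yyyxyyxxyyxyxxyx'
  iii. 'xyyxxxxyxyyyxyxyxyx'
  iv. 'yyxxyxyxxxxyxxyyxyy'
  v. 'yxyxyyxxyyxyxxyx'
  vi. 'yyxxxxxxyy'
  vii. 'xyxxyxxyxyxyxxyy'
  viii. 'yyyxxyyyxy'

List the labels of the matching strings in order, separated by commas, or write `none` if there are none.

i, ii, v, vi

i → match
ii → match
iii → no match — must start with 'y'
iv → no match
v → match
vi → match
vii → no match — must start with 'y'
viii → no match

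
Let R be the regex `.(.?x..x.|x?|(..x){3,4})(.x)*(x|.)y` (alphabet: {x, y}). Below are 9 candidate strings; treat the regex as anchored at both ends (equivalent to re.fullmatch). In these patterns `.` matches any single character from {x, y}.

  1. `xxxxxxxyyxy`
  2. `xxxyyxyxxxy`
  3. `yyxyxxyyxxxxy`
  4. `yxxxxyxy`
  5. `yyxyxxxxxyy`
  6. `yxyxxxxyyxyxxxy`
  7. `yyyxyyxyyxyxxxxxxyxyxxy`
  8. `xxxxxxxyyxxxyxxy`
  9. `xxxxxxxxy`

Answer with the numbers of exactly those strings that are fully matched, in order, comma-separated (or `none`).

2, 3, 4, 5, 6, 7, 8, 9

1 → no match
2 → match
3 → match
4 → match
5 → match
6 → match
7 → match
8 → match
9 → match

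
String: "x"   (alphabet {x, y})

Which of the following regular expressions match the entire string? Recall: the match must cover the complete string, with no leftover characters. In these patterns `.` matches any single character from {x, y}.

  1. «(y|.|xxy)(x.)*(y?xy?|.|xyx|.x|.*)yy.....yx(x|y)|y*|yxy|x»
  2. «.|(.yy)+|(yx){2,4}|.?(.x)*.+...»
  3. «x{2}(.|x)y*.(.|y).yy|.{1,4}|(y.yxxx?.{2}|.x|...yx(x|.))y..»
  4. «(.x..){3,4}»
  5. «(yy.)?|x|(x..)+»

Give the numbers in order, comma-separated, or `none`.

1, 2, 3, 5

1 → match
2 → match
3 → match
4 → no match
5 → match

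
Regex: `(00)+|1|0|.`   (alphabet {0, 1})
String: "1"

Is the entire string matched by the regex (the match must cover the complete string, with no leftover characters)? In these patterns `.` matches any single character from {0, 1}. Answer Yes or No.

Yes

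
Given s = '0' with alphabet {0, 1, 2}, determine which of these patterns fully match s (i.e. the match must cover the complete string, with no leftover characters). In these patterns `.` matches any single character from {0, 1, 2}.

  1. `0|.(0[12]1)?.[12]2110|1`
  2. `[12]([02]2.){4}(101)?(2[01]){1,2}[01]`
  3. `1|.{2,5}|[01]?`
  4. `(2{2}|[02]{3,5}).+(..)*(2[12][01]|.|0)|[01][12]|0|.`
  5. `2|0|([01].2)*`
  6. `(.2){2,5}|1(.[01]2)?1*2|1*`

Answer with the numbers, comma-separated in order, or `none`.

1, 3, 4, 5

1 → match
2 → no match
3 → match
4 → match
5 → match
6 → no match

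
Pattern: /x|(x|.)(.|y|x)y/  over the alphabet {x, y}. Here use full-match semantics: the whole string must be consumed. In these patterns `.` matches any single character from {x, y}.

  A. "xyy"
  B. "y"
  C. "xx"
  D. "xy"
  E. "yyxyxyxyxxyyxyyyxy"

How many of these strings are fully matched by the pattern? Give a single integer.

1

A → match
B → no match
C → no match
D → no match
E → no match
Total matched: 1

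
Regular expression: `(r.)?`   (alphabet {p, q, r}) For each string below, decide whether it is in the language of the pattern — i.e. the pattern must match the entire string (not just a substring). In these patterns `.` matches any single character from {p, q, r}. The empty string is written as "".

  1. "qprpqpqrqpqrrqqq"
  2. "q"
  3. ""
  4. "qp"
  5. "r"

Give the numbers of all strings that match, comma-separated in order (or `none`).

3

1 → no match
2 → no match
3 → match
4 → no match
5 → no match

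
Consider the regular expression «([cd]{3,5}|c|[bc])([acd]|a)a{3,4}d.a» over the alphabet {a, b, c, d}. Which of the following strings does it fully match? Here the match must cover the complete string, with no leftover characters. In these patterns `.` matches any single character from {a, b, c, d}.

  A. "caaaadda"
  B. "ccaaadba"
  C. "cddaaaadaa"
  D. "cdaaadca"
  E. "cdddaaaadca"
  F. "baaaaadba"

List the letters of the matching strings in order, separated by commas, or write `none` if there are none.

A → match
B → match
C → match
D → match
E → match
F → match

A, B, C, D, E, F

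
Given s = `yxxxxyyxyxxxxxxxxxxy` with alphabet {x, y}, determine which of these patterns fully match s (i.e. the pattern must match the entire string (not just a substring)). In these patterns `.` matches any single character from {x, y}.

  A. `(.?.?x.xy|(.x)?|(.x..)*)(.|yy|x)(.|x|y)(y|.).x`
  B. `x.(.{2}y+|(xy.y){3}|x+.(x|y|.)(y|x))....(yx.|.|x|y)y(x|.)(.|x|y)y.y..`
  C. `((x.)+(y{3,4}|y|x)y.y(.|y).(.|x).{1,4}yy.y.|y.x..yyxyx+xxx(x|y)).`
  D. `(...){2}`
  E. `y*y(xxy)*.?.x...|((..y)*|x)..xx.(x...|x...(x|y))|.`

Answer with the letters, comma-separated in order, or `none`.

A → no match — must end with `x`
B → no match — must start with `x`
C → match
D → no match
E → no match

C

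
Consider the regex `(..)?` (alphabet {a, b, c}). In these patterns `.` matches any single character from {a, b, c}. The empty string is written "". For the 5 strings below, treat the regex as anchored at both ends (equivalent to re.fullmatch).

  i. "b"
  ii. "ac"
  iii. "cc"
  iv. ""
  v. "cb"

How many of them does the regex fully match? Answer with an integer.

4

i → no match
ii → match
iii → match
iv → match
v → match
Total matched: 4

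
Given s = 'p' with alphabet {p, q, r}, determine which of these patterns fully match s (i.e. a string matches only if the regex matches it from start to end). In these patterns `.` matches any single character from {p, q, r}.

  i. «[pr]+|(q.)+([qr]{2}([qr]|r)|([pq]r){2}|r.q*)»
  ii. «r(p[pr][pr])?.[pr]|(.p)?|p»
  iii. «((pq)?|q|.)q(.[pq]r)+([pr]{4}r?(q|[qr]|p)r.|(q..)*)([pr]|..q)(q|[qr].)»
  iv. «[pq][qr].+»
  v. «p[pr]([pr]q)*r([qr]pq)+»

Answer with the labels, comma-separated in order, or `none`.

i, ii

i → match
ii → match
iii → no match
iv → no match
v → no match — must end with 'pq'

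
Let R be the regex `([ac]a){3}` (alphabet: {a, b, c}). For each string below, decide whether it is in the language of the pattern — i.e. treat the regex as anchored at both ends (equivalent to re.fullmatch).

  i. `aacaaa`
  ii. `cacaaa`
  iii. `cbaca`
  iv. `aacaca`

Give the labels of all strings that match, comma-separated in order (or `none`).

i, ii, iv

i → match
ii → match
iii → no match
iv → match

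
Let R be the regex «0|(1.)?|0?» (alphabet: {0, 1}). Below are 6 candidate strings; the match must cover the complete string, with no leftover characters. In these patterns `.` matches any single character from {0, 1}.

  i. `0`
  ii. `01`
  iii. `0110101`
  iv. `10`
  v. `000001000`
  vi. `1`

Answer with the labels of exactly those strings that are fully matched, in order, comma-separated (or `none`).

i → match
ii → no match
iii → no match
iv → match
v → no match
vi → no match

i, iv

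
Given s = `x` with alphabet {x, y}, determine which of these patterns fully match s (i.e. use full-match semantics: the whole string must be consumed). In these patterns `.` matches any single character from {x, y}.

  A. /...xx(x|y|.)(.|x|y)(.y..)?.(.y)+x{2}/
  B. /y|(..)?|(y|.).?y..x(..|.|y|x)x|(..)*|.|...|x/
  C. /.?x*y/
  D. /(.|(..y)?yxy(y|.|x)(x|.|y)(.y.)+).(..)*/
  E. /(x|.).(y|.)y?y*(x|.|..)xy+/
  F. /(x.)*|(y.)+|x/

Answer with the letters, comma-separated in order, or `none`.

A → no match
B → match
C → no match — must end with `y`
D → no match
E → no match — must end with `y`
F → match

B, F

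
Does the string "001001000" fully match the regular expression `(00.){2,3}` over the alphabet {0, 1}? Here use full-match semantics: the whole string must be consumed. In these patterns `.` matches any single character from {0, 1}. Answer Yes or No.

Yes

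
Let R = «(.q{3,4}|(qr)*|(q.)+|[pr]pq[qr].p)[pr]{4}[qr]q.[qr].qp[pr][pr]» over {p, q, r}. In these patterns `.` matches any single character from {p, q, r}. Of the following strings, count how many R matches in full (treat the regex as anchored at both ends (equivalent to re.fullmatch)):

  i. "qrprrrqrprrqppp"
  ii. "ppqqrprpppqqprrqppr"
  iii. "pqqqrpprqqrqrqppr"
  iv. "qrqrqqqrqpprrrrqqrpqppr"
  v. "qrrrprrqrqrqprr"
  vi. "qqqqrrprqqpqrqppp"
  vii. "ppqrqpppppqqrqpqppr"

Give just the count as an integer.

i → no match
ii → match
iii → match
iv → match
v → match
vi → match
vii → match
Total matched: 6

6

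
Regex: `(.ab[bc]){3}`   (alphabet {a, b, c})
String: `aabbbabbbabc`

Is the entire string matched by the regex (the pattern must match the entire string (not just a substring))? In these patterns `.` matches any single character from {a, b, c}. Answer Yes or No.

Yes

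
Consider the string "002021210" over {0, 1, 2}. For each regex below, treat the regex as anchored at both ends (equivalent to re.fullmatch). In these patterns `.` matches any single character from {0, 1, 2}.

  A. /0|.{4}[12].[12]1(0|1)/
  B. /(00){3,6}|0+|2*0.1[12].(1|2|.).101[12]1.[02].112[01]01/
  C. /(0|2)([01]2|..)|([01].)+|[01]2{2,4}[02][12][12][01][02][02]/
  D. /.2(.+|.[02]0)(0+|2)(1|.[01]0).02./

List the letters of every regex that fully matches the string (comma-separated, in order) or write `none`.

A

A → match
B → no match
C → no match
D → no match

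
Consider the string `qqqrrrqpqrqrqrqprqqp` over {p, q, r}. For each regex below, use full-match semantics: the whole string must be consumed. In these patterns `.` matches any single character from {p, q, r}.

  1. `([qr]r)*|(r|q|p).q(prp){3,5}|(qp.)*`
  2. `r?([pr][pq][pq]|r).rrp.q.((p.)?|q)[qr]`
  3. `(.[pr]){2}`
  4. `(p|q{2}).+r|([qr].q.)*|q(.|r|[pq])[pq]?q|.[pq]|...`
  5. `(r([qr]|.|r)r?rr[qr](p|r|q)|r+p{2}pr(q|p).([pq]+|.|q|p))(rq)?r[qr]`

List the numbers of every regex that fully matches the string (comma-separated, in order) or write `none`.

1 → no match
2 → no match
3 → no match
4 → match
5 → no match — must start with `r`

4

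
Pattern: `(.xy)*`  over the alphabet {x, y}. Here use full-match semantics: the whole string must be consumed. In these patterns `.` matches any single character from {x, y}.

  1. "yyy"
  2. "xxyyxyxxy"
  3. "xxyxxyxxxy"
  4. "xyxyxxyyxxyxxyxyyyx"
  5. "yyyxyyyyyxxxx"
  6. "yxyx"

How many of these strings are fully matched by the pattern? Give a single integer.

1

1 → no match
2 → match
3 → no match
4 → no match
5 → no match
6 → no match
Total matched: 1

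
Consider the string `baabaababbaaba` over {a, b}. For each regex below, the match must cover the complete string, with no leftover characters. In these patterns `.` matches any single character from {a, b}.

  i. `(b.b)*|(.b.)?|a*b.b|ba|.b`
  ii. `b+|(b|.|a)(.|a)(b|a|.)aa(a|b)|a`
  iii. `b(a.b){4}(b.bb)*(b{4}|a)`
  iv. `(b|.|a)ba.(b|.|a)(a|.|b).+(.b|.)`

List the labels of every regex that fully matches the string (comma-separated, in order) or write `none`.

i → no match
ii → no match
iii → match
iv → no match

iii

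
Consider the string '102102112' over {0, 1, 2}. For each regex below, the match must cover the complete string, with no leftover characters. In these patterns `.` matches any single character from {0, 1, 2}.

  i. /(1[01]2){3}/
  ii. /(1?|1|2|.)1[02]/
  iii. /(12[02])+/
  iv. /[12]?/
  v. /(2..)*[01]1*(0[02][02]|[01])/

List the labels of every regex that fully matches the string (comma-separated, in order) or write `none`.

i → match
ii → no match
iii → no match — must start with '12'
iv → no match
v → no match

i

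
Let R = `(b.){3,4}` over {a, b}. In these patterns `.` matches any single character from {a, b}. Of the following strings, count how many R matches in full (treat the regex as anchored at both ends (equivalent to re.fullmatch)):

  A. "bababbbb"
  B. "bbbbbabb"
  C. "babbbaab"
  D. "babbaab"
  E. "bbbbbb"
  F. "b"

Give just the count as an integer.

A. "bababbbb" → match
B. "bbbbbabb" → match
C. "babbbaab" → no match
D. "babbaab" → no match
E. "bbbbbb" → match
F. "b" → no match
Total matched: 3

3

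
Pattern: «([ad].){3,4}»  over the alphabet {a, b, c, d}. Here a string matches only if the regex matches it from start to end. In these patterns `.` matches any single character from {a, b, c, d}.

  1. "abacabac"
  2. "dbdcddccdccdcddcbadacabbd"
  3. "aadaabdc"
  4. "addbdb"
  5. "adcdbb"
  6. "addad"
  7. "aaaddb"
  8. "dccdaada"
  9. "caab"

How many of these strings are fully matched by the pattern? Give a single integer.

1 → match
2 → no match
3 → match
4 → match
5 → no match
6 → no match
7 → match
8 → no match
9 → no match
Total matched: 4

4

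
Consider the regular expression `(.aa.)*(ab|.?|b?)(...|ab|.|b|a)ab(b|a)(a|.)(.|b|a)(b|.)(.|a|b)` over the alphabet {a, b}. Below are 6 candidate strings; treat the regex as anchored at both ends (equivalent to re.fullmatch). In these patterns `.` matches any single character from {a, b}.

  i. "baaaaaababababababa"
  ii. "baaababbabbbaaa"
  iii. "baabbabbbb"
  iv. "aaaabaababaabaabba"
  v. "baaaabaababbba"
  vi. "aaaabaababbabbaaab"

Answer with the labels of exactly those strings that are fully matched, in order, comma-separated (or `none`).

i → match
ii → match
iii. "baabbabbbb" → no match
iv → match
v → match
vi → match

i, ii, iv, v, vi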